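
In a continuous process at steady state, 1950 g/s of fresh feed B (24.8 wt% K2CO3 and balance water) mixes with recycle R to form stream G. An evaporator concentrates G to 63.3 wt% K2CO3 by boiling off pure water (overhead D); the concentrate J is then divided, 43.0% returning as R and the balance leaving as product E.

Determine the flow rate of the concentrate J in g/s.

1340 g/s

Overall K2CO3 balance (none leaves overhead): K2CO3 in fresh feed = K2CO3 in product, i.e. 1950×0.248 = (1−0.430)·J·0.633.
J = 483.6/(0.633×0.570) = 1340.3 g/s.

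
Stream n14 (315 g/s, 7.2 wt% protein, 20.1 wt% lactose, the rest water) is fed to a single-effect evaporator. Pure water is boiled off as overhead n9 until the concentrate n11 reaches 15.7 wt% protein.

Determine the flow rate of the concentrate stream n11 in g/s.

protein is conserved: 315×0.072 = 22.68 g/s all reports to the concentrate.
Concentrate = 22.68/(target fraction) = 144.46 g/s.

144.5 g/s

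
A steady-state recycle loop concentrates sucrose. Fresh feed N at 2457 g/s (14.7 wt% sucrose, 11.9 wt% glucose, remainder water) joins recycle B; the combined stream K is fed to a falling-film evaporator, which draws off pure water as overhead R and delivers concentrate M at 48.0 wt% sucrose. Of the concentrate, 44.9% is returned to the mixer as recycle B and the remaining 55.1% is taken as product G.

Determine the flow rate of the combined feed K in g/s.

Overall sucrose balance (none leaves overhead): sucrose in fresh feed = sucrose in product, i.e. 2457×0.147 = (1−0.449)·M·0.480.
M = 361.18/(0.480×0.551) = 1365.6 g/s.
Recycle B = 0.449×1365.6 = 613.16 g/s.
Combined feed K = 2457 + 613.16 = 3070.2 g/s.

3070 g/s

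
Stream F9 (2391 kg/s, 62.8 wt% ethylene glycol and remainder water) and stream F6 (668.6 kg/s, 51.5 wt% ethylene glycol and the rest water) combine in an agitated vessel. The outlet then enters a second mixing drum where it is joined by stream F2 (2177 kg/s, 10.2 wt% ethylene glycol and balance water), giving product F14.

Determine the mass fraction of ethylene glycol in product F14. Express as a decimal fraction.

Overall, product flow = 5236.6 kg/s.
ethylene glycol in = 2391×0.628 + 668.6×0.515 + 2177×0.102 = 2067.9 kg/s.
ethylene glycol fraction in F14 = 0.395.

0.395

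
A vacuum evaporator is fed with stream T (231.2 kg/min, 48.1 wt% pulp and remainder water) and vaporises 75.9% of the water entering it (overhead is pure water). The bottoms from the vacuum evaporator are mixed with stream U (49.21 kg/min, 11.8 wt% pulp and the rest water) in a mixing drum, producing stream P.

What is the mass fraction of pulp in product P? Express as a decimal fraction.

Vapour removed = 0.759×0.519×231.2 = 91.075 kg/min; concentrate = 140.13 kg/min.
pulp reaching the mixer = 111.21 (from concentrate) + 49.21×0.118 = 117.01 kg/min.
Product flow = 140.13 + 49.21 = 189.34 kg/min; pulp fraction = 0.618.

0.618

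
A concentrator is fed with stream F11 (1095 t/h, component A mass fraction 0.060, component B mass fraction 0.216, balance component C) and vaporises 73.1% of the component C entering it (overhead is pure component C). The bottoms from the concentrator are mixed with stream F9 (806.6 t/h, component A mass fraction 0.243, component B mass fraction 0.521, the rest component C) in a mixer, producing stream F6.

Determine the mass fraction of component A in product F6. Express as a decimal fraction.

0.198

Vapour removed = 0.731×0.724×1095 = 579.52 t/h; concentrate = 515.48 t/h.
component A reaching the mixer = 65.7 (from concentrate) + 806.6×0.243 = 261.7 t/h.
Product flow = 515.48 + 806.6 = 1322.1 t/h; component A fraction = 0.198.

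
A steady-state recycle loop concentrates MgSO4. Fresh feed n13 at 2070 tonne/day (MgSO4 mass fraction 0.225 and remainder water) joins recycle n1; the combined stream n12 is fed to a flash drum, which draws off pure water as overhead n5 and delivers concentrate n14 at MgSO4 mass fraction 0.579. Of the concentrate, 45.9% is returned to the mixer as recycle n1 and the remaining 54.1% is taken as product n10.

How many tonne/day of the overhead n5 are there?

Overall MgSO4 balance (none leaves overhead): MgSO4 in fresh feed = MgSO4 in product, i.e. 2070×0.225 = (1−0.459)·n14·0.579.
n14 = 465.75/(0.579×0.541) = 1486.9 tonne/day.
Recycle n1 = 0.459×1486.9 = 682.48 tonne/day.
Combined feed n12 = 2070 + 682.48 = 2752.5 tonne/day.
Overhead n5 = n12 − n14 = 2752.5 − 1486.9 = 1265.6 tonne/day.

1266 tonne/day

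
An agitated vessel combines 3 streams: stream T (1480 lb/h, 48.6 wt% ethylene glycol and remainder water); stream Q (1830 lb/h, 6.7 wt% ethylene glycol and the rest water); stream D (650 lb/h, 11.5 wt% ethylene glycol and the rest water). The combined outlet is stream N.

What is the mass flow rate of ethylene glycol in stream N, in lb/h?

916.6 lb/h

ethylene glycol out = ethylene glycol in = 1480×0.486 + 1830×0.067 + 650×0.115 = 916.64 lb/h.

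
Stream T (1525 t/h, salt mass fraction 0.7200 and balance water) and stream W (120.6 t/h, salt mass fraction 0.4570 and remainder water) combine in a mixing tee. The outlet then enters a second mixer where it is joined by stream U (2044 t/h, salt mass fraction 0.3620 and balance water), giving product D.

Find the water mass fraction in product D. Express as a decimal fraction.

Overall, product flow = 3689.6 t/h.
water in = 1525×0.280 + 120.6×0.543 + 2044×0.638 = 1796.6 t/h.
water fraction in D = 0.4869.

0.4869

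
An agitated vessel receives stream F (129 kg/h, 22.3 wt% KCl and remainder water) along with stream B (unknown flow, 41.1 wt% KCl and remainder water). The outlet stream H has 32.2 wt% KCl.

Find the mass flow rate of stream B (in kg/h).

Let B be the unknown flow. Total out = 129 + B.
KCl balance: 28.767 + 0.411·B = 0.322·(129 + B)
(0.411 − 0.322)·B = 0.322×129 − 28.767 = 12.771
B = 12.771 / 0.089 = 143.49 kg/h

143.5 kg/h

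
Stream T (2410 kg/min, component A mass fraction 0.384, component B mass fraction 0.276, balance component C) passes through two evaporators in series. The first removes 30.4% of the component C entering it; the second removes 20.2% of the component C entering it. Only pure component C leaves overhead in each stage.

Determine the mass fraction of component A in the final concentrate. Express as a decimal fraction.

component C in feed = 2410×0.340 = 819.4 kg/min.
After stage 1: component C left = (1−0.304)×819.4 = 570.3; stream total = 2160.9 kg/min.
After stage 2: component C left = (1−0.202)×570.3 = 455.1; final concentrate = 2045.7 kg/min.
component A fraction = 925.44/2045.7 = 0.452.

0.452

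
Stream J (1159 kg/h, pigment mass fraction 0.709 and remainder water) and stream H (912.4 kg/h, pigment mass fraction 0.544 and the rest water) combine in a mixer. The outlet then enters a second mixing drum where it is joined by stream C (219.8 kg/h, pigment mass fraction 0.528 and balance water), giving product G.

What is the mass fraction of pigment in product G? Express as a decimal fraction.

Overall, product flow = 2291.2 kg/h.
pigment in = 1159×0.709 + 912.4×0.544 + 219.8×0.528 = 1434.1 kg/h.
pigment fraction in G = 0.626.

0.626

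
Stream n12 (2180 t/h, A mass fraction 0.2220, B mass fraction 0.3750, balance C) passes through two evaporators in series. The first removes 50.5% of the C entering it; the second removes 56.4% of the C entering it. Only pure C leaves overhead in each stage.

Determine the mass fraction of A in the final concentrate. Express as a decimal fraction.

0.3246

C in feed = 2180×0.403 = 878.54 t/h.
After stage 1: C left = (1−0.505)×878.54 = 434.88; stream total = 1736.3 t/h.
After stage 2: C left = (1−0.564)×434.88 = 189.61; final concentrate = 1491.1 t/h.
A fraction = 483.96/1491.1 = 0.3246.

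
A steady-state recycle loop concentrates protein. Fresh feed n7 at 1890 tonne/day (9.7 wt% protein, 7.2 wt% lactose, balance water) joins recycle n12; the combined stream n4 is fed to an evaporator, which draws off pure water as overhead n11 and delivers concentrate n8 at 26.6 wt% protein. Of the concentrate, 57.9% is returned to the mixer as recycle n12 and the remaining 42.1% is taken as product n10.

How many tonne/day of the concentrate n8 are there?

1637 tonne/day

Overall protein balance (none leaves overhead): protein in fresh feed = protein in product, i.e. 1890×0.097 = (1−0.579)·n8·0.266.
n8 = 183.33/(0.266×0.421) = 1637.1 tonne/day.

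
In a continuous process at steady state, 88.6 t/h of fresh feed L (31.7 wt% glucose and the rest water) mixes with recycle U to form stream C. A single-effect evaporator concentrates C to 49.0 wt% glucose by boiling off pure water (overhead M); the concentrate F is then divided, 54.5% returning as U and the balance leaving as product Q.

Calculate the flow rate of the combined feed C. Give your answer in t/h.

157.3 t/h

Overall glucose balance (none leaves overhead): glucose in fresh feed = glucose in product, i.e. 88.6×0.317 = (1−0.545)·F·0.490.
F = 28.086/(0.490×0.455) = 125.98 t/h.
Recycle U = 0.545×125.98 = 68.657 t/h.
Combined feed C = 88.6 + 68.657 = 157.26 t/h.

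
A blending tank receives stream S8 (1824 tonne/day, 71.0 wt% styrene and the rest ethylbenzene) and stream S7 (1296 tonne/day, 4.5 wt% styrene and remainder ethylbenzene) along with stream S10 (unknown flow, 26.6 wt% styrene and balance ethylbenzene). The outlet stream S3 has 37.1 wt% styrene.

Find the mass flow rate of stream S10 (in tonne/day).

Let S10 be the unknown flow. Total out = 3120 + S10.
styrene balance: 1353.4 + 0.266·S10 = 0.371·(3120 + S10)
(0.266 − 0.371)·S10 = 0.371×3120 − 1353.4 = -195.84
S10 = -195.84 / -0.105 = 1865.1 tonne/day

1865 tonne/day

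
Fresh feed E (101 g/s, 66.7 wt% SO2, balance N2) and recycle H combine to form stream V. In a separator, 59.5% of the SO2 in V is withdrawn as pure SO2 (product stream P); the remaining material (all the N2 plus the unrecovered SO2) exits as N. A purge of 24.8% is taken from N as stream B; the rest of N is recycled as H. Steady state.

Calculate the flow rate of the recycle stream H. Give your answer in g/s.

131.5 g/s

N2 enters only via E and leaves only via the purge: 101×0.333 = 0.248×(N2 in N), and the separator passes all N2, so N2 in V = N2 in N = 135.62 g/s.
SO2 in V: m_A = 101×0.667 + (1−0.248)·(1−0.595)·m_A, so m_A = 67.367/0.6954 = 96.87 g/s.
N = (1−0.595)×96.87 + 135.62 = 174.85 g/s.
Recycle H = (1−0.248)×174.85 = 131.49 g/s.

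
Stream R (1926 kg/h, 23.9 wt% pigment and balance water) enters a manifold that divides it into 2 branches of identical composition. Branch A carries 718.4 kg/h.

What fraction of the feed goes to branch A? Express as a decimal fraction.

0.373

Fraction to A = 718.4/1926 = 0.3730.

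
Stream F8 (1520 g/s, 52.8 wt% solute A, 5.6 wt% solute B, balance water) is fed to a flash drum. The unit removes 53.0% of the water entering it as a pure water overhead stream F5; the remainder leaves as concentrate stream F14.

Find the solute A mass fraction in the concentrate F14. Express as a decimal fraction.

solute A is not removed: 1520×0.528 = 802.56 g/s of solute A enters F14.
water entering = 1520×0.416 = 632.32 g/s; overhead removed = 0.530×632.32 = 335.13 g/s.
Concentrate = 1520 − 335.13 = 1184.9 g/s.
Mass fraction = 802.56/1184.9 = 0.677.

0.677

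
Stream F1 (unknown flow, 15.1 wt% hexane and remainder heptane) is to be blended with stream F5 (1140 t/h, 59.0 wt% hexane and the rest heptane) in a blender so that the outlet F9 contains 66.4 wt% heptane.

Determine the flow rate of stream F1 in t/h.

Let F1 be the unknown flow. Total out = 1140 + F1.
heptane balance: 467.4 + 0.849·F1 = 0.664·(1140 + F1)
(0.849 − 0.664)·F1 = 0.664×1140 − 467.4 = 289.56
F1 = 289.56 / 0.185 = 1565.2 t/h

1565 t/h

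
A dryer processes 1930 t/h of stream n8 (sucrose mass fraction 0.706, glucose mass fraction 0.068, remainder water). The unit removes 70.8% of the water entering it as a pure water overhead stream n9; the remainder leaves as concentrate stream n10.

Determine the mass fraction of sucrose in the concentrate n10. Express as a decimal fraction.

sucrose is not removed: 1930×0.706 = 1362.6 t/h of sucrose enters n10.
water entering = 1930×0.226 = 436.18 t/h; overhead removed = 0.708×436.18 = 308.82 t/h.
Concentrate = 1930 − 308.82 = 1621.2 t/h.
Mass fraction = 1362.6/1621.2 = 0.840.

0.840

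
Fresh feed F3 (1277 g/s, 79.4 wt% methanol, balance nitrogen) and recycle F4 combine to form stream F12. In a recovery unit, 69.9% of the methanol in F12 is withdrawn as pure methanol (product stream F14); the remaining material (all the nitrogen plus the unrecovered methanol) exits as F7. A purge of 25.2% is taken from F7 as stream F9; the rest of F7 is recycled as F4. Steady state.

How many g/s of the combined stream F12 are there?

2352 g/s

nitrogen enters only via F3 and leaves only via the purge: 1277×0.206 = 0.252×(nitrogen in F7), and the recovery unit passes all nitrogen, so nitrogen in F12 = nitrogen in F7 = 1043.9 g/s.
methanol in F12: m_A = 1277×0.794 + (1−0.252)·(1−0.699)·m_A, so m_A = 1013.9/0.7749 = 1308.6 g/s.
F12 = 1308.6 + 1043.9 = 2352.5 g/s.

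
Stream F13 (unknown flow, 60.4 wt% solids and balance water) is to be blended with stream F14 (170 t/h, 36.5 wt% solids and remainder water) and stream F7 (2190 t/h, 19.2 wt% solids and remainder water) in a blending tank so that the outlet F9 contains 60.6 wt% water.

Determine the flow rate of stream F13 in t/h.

Let F13 be the unknown flow. Total out = 2360 + F13.
water balance: 1877.5 + 0.396·F13 = 0.606·(2360 + F13)
(0.396 − 0.606)·F13 = 0.606×2360 − 1877.5 = -447.31
F13 = -447.31 / -0.210 = 2130 t/h

2130 t/h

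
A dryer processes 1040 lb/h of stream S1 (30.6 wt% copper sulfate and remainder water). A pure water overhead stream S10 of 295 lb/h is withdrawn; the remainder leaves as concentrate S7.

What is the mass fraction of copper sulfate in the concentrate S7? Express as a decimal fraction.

0.4272

copper sulfate is not removed: 1040×0.306 = 318.24 lb/h of copper sulfate enters S7.
Concentrate = 1040 − 295 = 745 lb/h.
Mass fraction = 318.24/745 = 0.4272.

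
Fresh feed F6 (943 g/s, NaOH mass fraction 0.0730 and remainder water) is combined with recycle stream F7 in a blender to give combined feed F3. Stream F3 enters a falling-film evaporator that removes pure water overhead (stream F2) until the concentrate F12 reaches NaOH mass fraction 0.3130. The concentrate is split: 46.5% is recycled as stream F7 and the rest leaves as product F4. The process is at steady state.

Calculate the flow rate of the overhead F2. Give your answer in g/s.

Overall NaOH balance (none leaves overhead): NaOH in fresh feed = NaOH in product, i.e. 943×0.073 = (1−0.465)·F12·0.313.
F12 = 68.839/(0.313×0.535) = 411.09 g/s.
Recycle F7 = 0.465×411.09 = 191.16 g/s.
Combined feed F3 = 943 + 191.16 = 1134.2 g/s.
Overhead F2 = F3 − F12 = 1134.2 − 411.09 = 723.07 g/s.

723.1 g/s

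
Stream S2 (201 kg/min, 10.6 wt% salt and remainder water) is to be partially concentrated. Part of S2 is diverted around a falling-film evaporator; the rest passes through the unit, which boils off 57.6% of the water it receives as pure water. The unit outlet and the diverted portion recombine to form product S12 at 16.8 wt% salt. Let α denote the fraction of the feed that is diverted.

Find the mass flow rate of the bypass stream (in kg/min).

All 201×0.106 = 21.306 kg/min of salt reaches S12, so S12 = 21.306/0.168 = 126.82 kg/min and vapour = 74.179 kg/min.
The evaporator receives (1−α)·201 of feed at 0.894 water and removes 0.576 of that water:
0.576×0.894×(1−α)×201 = 74.179
(1−α) = 74.179/103.5 = 0.7167;  α = 0.2833.
Bypass flow = 0.2833×201 = 56.948 kg/min.

56.95 kg/min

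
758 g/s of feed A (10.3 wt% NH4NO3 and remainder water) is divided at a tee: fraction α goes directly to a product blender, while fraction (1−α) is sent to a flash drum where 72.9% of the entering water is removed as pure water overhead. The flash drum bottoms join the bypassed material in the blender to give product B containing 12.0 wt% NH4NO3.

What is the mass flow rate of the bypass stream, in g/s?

All 758×0.103 = 78.074 g/s of NH4NO3 reaches B, so B = 78.074/0.120 = 650.62 g/s and vapour = 107.38 g/s.
The evaporator receives (1−α)·758 of feed at 0.897 water and removes 0.729 of that water:
0.729×0.897×(1−α)×758 = 107.38
(1−α) = 107.38/495.67 = 0.2166;  α = 0.7834.
Bypass flow = 0.7834×758 = 593.78 g/s.

593.8 g/s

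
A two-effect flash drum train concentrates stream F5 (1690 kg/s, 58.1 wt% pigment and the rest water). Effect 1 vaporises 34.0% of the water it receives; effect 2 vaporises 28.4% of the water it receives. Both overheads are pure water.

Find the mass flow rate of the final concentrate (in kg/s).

water in feed = 1690×0.419 = 708.11 kg/s.
After stage 1: water left = (1−0.340)×708.11 = 467.35; stream total = 1449.2 kg/s.
After stage 2: water left = (1−0.284)×467.35 = 334.62; final concentrate = 1316.5 kg/s.

1317 kg/s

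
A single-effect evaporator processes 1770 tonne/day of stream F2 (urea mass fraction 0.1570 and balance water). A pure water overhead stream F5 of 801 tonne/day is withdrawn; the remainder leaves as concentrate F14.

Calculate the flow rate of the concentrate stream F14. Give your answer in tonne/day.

Concentrate = 1770 − 801 = 969 tonne/day.

969 tonne/day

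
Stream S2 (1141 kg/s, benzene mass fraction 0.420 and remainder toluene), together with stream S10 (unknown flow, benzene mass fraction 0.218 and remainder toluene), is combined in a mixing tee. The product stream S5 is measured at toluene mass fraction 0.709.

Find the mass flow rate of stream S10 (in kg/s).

2016 kg/s

Let S10 be the unknown flow. Total out = 1141 + S10.
toluene balance: 661.78 + 0.782·S10 = 0.709·(1141 + S10)
(0.782 − 0.709)·S10 = 0.709×1141 − 661.78 = 147.19
S10 = 147.19 / 0.073 = 2016.3 kg/s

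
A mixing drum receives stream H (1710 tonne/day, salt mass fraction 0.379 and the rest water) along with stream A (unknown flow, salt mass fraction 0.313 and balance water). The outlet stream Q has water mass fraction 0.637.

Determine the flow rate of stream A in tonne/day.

547.2 tonne/day

Let A be the unknown flow. Total out = 1710 + A.
water balance: 1061.9 + 0.687·A = 0.637·(1710 + A)
(0.687 − 0.637)·A = 0.637×1710 − 1061.9 = 27.36
A = 27.36 / 0.050 = 547.2 tonne/day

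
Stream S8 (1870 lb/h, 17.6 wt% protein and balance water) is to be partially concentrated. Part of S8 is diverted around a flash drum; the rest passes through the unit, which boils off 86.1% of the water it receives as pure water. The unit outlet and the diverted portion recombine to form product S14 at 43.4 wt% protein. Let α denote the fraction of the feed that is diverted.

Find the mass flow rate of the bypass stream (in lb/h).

All 1870×0.176 = 329.12 lb/h of protein reaches S14, so S14 = 329.12/0.434 = 758.34 lb/h and vapour = 1111.7 lb/h.
The evaporator receives (1−α)·1870 of feed at 0.824 water and removes 0.861 of that water:
0.861×0.824×(1−α)×1870 = 1111.7
(1−α) = 1111.7/1326.7 = 0.8379;  α = 0.1621.
Bypass flow = 0.1621×1870 = 303.1 lb/h.

303.1 lb/h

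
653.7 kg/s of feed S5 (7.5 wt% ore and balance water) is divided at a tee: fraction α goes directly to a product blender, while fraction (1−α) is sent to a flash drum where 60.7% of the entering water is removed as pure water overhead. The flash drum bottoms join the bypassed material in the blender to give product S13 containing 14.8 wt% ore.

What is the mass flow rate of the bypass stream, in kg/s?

All 653.7×0.075 = 49.028 kg/s of ore reaches S13, so S13 = 49.028/0.148 = 331.27 kg/s and vapour = 322.43 kg/s.
The evaporator receives (1−α)·653.7 of feed at 0.925 water and removes 0.607 of that water:
0.607×0.925×(1−α)×653.7 = 322.43
(1−α) = 322.43/367.04 = 0.8785;  α = 0.1215.
Bypass flow = 0.1215×653.7 = 79.439 kg/s.

79.44 kg/s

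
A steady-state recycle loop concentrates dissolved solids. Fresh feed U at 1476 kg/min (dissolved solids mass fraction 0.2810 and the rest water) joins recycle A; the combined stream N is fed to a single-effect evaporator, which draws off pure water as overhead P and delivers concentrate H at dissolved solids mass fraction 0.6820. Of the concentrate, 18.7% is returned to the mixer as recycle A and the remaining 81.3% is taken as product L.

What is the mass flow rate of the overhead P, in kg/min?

867.9 kg/min

Overall dissolved solids balance (none leaves overhead): dissolved solids in fresh feed = dissolved solids in product, i.e. 1476×0.281 = (1−0.187)·H·0.682.
H = 414.76/(0.682×0.813) = 748.03 kg/min.
Recycle A = 0.187×748.03 = 139.88 kg/min.
Combined feed N = 1476 + 139.88 = 1615.9 kg/min.
Overhead P = N − H = 1615.9 − 748.03 = 867.85 kg/min.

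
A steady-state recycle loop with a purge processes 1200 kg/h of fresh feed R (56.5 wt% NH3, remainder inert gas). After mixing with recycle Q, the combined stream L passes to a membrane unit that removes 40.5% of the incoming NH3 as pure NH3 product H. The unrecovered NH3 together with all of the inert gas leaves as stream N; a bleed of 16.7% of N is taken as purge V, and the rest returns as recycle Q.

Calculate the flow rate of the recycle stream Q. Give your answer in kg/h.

3270 kg/h

inert gas enters only via R and leaves only via the purge: 1200×0.435 = 0.167×(inert gas in N), and the membrane unit passes all inert gas, so inert gas in L = inert gas in N = 3125.7 kg/h.
NH3 in L: m_A = 1200×0.565 + (1−0.167)·(1−0.405)·m_A, so m_A = 678/0.5044 = 1344.3 kg/h.
N = (1−0.405)×1344.3 + 3125.7 = 3925.6 kg/h.
Recycle Q = (1−0.167)×3925.6 = 3270 kg/h.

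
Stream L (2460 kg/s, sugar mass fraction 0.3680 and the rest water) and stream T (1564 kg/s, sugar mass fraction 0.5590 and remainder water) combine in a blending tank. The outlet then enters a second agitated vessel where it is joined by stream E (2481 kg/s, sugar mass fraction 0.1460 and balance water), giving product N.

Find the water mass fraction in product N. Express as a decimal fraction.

0.6707

Overall, product flow = 6505 kg/s.
water in = 2460×0.632 + 1564×0.441 + 2481×0.854 = 4363.2 kg/s.
water fraction in N = 0.6707.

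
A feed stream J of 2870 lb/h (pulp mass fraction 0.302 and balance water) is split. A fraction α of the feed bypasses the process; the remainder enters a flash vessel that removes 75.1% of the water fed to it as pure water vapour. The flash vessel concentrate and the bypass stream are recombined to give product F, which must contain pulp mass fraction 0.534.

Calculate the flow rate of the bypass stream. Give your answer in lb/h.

491.3 lb/h

All 2870×0.302 = 866.74 lb/h of pulp reaches F, so F = 866.74/0.534 = 1623.1 lb/h and vapour = 1246.9 lb/h.
The evaporator receives (1−α)·2870 of feed at 0.698 water and removes 0.751 of that water:
0.751×0.698×(1−α)×2870 = 1246.9
(1−α) = 1246.9/1504.4 = 0.8288;  α = 0.1712.
Bypass flow = 0.1712×2870 = 491.34 lb/h.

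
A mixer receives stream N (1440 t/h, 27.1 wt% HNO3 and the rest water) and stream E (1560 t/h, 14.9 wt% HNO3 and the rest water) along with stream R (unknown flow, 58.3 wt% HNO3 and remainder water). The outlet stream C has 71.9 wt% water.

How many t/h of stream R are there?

Let R be the unknown flow. Total out = 3000 + R.
water balance: 2377.3 + 0.417·R = 0.719·(3000 + R)
(0.417 − 0.719)·R = 0.719×3000 − 2377.3 = -220.32
R = -220.32 / -0.302 = 729.54 t/h

729.5 t/h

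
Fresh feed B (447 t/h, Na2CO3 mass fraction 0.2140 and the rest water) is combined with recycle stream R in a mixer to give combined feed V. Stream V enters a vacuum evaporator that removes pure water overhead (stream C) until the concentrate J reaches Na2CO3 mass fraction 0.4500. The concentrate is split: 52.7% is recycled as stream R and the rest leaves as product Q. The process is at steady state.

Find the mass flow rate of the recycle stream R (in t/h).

Overall Na2CO3 balance (none leaves overhead): Na2CO3 in fresh feed = Na2CO3 in product, i.e. 447×0.214 = (1−0.527)·J·0.450.
J = 95.658/(0.450×0.473) = 449.42 t/h.
Recycle R = 0.527×449.42 = 236.84 t/h.

236.8 t/h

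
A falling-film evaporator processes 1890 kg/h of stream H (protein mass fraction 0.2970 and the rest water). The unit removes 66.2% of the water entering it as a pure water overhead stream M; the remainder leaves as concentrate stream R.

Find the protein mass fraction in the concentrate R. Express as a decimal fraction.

protein is not removed: 1890×0.297 = 561.33 kg/h of protein enters R.
water entering = 1890×0.703 = 1328.7 kg/h; overhead removed = 0.662×1328.7 = 879.58 kg/h.
Concentrate = 1890 − 879.58 = 1010.4 kg/h.
Mass fraction = 561.33/1010.4 = 0.5555.

0.5555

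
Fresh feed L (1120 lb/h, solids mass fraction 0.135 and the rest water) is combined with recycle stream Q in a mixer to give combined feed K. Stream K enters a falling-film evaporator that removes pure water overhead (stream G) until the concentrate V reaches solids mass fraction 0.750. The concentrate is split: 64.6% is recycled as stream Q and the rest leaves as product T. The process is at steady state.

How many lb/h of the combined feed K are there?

Overall solids balance (none leaves overhead): solids in fresh feed = solids in product, i.e. 1120×0.135 = (1−0.646)·V·0.750.
V = 151.2/(0.750×0.354) = 569.49 lb/h.
Recycle Q = 0.646×569.49 = 367.89 lb/h.
Combined feed K = 1120 + 367.89 = 1487.9 lb/h.

1488 lb/h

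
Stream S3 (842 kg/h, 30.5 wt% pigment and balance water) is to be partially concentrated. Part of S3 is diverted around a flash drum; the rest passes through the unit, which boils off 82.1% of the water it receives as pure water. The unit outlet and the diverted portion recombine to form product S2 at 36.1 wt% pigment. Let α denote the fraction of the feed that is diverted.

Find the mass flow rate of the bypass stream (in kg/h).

All 842×0.305 = 256.81 kg/h of pigment reaches S2, so S2 = 256.81/0.361 = 711.39 kg/h and vapour = 130.61 kg/h.
The evaporator receives (1−α)·842 of feed at 0.695 water and removes 0.821 of that water:
0.821×0.695×(1−α)×842 = 130.61
(1−α) = 130.61/480.44 = 0.2719;  α = 0.7281.
Bypass flow = 0.7281×842 = 613.09 kg/h.

613.1 kg/h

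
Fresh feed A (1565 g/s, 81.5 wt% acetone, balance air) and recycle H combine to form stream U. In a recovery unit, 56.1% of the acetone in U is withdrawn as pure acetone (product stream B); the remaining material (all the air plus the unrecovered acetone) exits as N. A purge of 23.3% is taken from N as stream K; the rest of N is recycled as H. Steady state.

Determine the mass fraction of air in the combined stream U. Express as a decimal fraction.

0.393

air enters only via A and leaves only via the purge: 1565×0.185 = 0.233×(air in N), and the recovery unit passes all air, so air in U = air in N = 1242.6 g/s.
acetone in U: m_A = 1565×0.815 + (1−0.233)·(1−0.561)·m_A, so m_A = 1275.5/0.6633 = 1923 g/s.
U = 1923 + 1242.6 = 3165.6 g/s.
air fraction in U = 1242.6/3165.6 = 0.393.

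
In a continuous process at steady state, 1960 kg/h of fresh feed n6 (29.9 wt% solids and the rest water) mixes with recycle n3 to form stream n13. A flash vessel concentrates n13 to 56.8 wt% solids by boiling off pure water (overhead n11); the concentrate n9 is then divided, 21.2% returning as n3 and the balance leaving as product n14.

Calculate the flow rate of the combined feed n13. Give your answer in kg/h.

2238 kg/h

Overall solids balance (none leaves overhead): solids in fresh feed = solids in product, i.e. 1960×0.299 = (1−0.212)·n9·0.568.
n9 = 586.04/(0.568×0.788) = 1309.3 kg/h.
Recycle n3 = 0.212×1309.3 = 277.58 kg/h.
Combined feed n13 = 1960 + 277.58 = 2237.6 kg/h.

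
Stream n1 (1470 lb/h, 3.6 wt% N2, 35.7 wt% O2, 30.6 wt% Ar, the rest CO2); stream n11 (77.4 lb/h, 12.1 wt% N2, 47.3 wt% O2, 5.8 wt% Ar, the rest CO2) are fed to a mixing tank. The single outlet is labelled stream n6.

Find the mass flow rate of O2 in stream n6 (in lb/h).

561.4 lb/h

O2 out = O2 in = 1470×0.357 + 77.4×0.473 = 561.4 lb/h.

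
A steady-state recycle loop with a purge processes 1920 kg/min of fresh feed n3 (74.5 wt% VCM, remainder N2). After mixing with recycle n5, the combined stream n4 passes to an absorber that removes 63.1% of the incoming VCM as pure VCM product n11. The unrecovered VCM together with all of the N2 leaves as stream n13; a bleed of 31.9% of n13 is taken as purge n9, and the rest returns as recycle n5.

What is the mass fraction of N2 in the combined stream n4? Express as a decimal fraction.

0.4455

N2 enters only via n3 and leaves only via the purge: 1920×0.255 = 0.319×(N2 in n13), and the absorber passes all N2, so N2 in n4 = N2 in n13 = 1534.8 kg/min.
VCM in n4: m_A = 1920×0.745 + (1−0.319)·(1−0.631)·m_A, so m_A = 1430.4/0.7487 = 1910.5 kg/min.
n4 = 1910.5 + 1534.8 = 3445.3 kg/min.
N2 fraction in n4 = 1534.8/3445.3 = 0.4455.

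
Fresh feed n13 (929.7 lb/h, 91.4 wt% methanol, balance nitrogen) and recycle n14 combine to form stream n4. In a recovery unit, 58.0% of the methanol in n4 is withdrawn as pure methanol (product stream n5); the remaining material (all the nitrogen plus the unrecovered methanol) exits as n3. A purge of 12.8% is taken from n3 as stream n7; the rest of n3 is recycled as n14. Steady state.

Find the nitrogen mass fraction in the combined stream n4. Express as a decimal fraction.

0.318

nitrogen enters only via n13 and leaves only via the purge: 929.7×0.086 = 0.128×(nitrogen in n3), and the recovery unit passes all nitrogen, so nitrogen in n4 = nitrogen in n3 = 624.64 lb/h.
methanol in n4: m_A = 929.7×0.914 + (1−0.128)·(1−0.580)·m_A, so m_A = 849.75/0.6338 = 1340.8 lb/h.
n4 = 1340.8 + 624.64 = 1965.4 lb/h.
nitrogen fraction in n4 = 624.64/1965.4 = 0.318.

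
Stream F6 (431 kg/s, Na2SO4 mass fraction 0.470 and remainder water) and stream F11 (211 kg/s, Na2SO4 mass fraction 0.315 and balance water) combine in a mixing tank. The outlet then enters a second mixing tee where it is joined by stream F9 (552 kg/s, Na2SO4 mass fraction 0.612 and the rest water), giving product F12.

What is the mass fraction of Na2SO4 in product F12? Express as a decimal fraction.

Overall, product flow = 1194 kg/s.
Na2SO4 in = 431×0.470 + 211×0.315 + 552×0.612 = 606.86 kg/s.
Na2SO4 fraction in F12 = 0.508.

0.508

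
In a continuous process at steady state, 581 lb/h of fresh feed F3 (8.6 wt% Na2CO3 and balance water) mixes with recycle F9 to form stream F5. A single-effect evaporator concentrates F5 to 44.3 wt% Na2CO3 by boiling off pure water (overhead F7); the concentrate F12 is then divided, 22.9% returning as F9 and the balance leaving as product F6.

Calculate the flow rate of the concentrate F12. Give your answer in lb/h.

Overall Na2CO3 balance (none leaves overhead): Na2CO3 in fresh feed = Na2CO3 in product, i.e. 581×0.086 = (1−0.229)·F12·0.443.
F12 = 49.966/(0.443×0.771) = 146.29 lb/h.

146.3 lb/h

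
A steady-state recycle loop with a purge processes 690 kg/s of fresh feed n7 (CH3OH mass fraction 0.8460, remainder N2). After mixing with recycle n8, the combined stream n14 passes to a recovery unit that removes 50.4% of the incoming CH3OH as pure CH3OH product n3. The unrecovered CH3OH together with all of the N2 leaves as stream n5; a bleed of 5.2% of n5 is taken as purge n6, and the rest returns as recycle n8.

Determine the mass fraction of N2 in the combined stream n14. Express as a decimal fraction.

0.6497

N2 enters only via n7 and leaves only via the purge: 690×0.154 = 0.052×(N2 in n5), and the recovery unit passes all N2, so N2 in n14 = N2 in n5 = 2043.5 kg/s.
CH3OH in n14: m_A = 690×0.846 + (1−0.052)·(1−0.504)·m_A, so m_A = 583.74/0.5298 = 1101.8 kg/s.
n14 = 1101.8 + 2043.5 = 3145.3 kg/s.
N2 fraction in n14 = 2043.5/3145.3 = 0.6497.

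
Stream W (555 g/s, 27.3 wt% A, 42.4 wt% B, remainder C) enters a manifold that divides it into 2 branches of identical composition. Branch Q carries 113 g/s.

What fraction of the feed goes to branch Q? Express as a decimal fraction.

0.204

Fraction to Q = 113/555 = 0.2036.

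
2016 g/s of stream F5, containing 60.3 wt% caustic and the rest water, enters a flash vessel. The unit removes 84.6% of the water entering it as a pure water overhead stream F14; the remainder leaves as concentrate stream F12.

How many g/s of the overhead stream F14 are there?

677.1 g/s

water entering = 2016×0.397 = 800.35 g/s; overhead removed = 0.846×800.35 = 677.1 g/s.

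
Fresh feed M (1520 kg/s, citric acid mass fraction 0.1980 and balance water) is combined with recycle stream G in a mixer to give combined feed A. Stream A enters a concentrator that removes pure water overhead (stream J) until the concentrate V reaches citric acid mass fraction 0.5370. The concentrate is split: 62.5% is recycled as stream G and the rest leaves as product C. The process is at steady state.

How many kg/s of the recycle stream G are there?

934.1 kg/s

Overall citric acid balance (none leaves overhead): citric acid in fresh feed = citric acid in product, i.e. 1520×0.198 = (1−0.625)·V·0.537.
V = 300.96/(0.537×0.375) = 1494.5 kg/s.
Recycle G = 0.625×1494.5 = 934.08 kg/s.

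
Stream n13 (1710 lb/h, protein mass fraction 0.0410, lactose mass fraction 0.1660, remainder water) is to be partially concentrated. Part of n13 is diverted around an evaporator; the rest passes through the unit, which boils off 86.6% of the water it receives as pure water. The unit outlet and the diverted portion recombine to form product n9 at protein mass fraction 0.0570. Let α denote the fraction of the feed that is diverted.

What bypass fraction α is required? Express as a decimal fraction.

All 1710×0.041 = 70.11 lb/h of protein reaches n9, so n9 = 70.11/0.057 = 1230 lb/h and vapour = 480 lb/h.
The evaporator receives (1−α)·1710 of feed at 0.793 water and removes 0.866 of that water:
0.866×0.793×(1−α)×1710 = 480
(1−α) = 480/1174.3 = 0.4087;  α = 0.5913.

0.591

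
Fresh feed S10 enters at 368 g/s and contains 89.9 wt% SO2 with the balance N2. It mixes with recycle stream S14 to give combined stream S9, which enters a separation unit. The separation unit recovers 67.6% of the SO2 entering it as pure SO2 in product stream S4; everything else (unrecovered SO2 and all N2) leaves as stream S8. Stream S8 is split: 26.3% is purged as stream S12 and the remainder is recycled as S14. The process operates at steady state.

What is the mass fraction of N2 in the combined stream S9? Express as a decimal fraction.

N2 enters only via S10 and leaves only via the purge: 368×0.101 = 0.263×(N2 in S8), and the separation unit passes all N2, so N2 in S9 = N2 in S8 = 141.32 g/s.
SO2 in S9: m_A = 368×0.899 + (1−0.263)·(1−0.676)·m_A, so m_A = 330.83/0.7612 = 434.61 g/s.
S9 = 434.61 + 141.32 = 575.94 g/s.
N2 fraction in S9 = 141.32/575.94 = 0.245.

0.245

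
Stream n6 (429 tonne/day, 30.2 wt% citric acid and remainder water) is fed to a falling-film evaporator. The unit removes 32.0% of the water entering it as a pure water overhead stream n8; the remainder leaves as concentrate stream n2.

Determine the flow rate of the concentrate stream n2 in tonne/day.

water entering = 429×0.698 = 299.44 tonne/day; overhead removed = 0.320×299.44 = 95.821 tonne/day.
Concentrate = 429 − 95.821 = 333.18 tonne/day.

333.2 tonne/day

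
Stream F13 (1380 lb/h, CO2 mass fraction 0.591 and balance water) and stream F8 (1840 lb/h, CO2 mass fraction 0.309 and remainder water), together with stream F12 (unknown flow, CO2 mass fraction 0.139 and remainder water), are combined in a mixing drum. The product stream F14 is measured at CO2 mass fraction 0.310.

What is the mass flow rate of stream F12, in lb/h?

2257 lb/h

Let F12 be the unknown flow. Total out = 3220 + F12.
CO2 balance: 1384.1 + 0.139·F12 = 0.310·(3220 + F12)
(0.139 − 0.310)·F12 = 0.310×3220 − 1384.1 = -385.94
F12 = -385.94 / -0.171 = 2257 lb/h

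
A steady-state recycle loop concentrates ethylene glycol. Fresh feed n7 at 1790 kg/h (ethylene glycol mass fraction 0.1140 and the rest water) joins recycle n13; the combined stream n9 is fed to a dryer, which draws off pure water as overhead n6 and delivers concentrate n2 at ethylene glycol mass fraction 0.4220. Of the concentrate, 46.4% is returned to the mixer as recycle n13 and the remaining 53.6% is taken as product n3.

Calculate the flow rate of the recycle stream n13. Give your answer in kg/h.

418.6 kg/h

Overall ethylene glycol balance (none leaves overhead): ethylene glycol in fresh feed = ethylene glycol in product, i.e. 1790×0.114 = (1−0.464)·n2·0.422.
n2 = 204.06/(0.422×0.536) = 902.15 kg/h.
Recycle n13 = 0.464×902.15 = 418.6 kg/h.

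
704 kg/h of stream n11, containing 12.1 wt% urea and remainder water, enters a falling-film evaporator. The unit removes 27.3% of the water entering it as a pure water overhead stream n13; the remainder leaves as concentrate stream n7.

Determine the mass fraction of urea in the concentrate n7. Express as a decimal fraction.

urea is not removed: 704×0.121 = 85.184 kg/h of urea enters n7.
water entering = 704×0.879 = 618.82 kg/h; overhead removed = 0.273×618.82 = 168.94 kg/h.
Concentrate = 704 − 168.94 = 535.06 kg/h.
Mass fraction = 85.184/535.06 = 0.159.

0.159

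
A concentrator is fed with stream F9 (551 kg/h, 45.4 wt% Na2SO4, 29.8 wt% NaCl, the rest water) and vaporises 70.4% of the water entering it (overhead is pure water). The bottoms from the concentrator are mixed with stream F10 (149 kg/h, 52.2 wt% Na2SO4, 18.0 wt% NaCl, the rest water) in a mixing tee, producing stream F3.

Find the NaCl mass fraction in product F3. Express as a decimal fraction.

Vapour removed = 0.704×0.248×551 = 96.2 kg/h; concentrate = 454.8 kg/h.
NaCl reaching the mixer = 164.2 (from concentrate) + 149×0.180 = 191.02 kg/h.
Product flow = 454.8 + 149 = 603.8 kg/h; NaCl fraction = 0.316.

0.316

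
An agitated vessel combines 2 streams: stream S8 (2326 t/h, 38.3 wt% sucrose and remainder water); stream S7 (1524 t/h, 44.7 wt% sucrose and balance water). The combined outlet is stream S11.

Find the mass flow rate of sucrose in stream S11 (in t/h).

1572 t/h

sucrose out = sucrose in = 2326×0.383 + 1524×0.447 = 1572.1 t/h.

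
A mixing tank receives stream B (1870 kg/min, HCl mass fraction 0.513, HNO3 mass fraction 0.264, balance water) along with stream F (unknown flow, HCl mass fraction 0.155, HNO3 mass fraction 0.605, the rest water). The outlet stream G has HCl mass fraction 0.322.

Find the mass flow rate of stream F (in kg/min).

2139 kg/min

Let F be the unknown flow. Total out = 1870 + F.
HCl balance: 959.31 + 0.155·F = 0.322·(1870 + F)
(0.155 − 0.322)·F = 0.322×1870 − 959.31 = -357.17
F = -357.17 / -0.167 = 2138.7 kg/min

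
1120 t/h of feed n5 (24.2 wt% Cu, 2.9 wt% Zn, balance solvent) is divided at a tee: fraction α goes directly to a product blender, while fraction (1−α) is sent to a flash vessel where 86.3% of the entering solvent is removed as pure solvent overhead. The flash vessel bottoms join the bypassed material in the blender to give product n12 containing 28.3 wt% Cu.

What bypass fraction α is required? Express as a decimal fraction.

All 1120×0.242 = 271.04 t/h of Cu reaches n12, so n12 = 271.04/0.283 = 957.74 t/h and vapour = 162.26 t/h.
The evaporator receives (1−α)·1120 of feed at 0.729 solvent and removes 0.863 of that solvent:
0.863×0.729×(1−α)×1120 = 162.26
(1−α) = 162.26/704.62 = 0.2303;  α = 0.7697.

0.770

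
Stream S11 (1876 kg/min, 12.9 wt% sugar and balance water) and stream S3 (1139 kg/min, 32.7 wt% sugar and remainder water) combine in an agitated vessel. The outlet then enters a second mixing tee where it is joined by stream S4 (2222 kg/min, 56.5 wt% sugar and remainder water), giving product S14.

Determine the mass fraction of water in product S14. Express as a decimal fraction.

0.643

Overall, product flow = 5237 kg/min.
water in = 1876×0.871 + 1139×0.673 + 2222×0.435 = 3367.1 kg/min.
water fraction in S14 = 0.643.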